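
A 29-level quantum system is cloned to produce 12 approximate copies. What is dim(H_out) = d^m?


Output space = H^(tensor 12) where dim(H) = 29
dim = 29^12
= 841 (after 2 factors)
= 24389 (after 3 factors)
= 707281 (after 4 factors)
= 20511149 (after 5 factors)
= 594823321 (after 6 factors)
= 17249876309 (after 7 factors)
= 500246412961 (after 8 factors)
= 14507145975869 (after 9 factors)
= 420707233300201 (after 10 factors)
= 12200509765705829 (after 11 factors)
= 353814783205469041 (after 12 factors)
= 353814783205469041

353814783205469041


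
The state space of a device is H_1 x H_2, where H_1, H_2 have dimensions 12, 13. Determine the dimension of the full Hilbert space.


dim(H_1 x H_2) = 12 * 13
= 156

156


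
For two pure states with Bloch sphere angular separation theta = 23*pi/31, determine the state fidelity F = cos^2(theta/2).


For states separated by angle theta on Bloch sphere:
F = cos^2(theta/2)
theta = 23*pi/31 = 2.3309
theta/2 = 1.1654
cos(theta/2) = 0.3944
F = 0.1555

0.1555


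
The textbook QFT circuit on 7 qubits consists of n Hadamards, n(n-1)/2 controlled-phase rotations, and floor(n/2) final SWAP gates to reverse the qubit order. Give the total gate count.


Hadamard gates: 7
Controlled rotations: n*(n-1)/2 = 7*6/2 = 21
SWAP gates: floor(n/2) = floor(7/2) = 3
Total = 7 + 21 + 3
= 31

31


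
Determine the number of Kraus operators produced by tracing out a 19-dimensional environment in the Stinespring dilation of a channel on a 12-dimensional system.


Tracing out the environment in an orthonormal basis {|i>_E} gives Kraus operators K_i = <i|_E U |0>_E.
Number of Kraus operators = dim(H_env) = d_env
= 19

19


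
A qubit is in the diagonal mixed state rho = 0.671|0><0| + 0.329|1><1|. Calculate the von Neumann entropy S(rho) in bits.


S = -p*log2(p) - (1-p)*log2(1-p)
p = 0.6710, 1-p = 0.3290
= -0.6710 * log2(0.6710) - 0.3290 * log2(0.3290)
= -(-0.3862) - (-0.5277)
= 0.9139

0.9139


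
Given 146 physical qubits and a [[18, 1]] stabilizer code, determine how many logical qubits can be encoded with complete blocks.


Each code block uses 18 physical qubits for 1 logical qubit(s).
Number of complete blocks = floor(146 / 18) = 8
Logical qubits = 8 * 1
= 8

8


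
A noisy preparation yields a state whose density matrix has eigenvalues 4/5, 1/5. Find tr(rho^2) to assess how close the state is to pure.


tr(rho^2) = sum of eigenvalues squared
= (4/5)^2 + (1/5)^2
= (16 + 1) / 25
= 17/25
= 0.6800

0.6800


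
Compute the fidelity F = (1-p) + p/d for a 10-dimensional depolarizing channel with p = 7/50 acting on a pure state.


F = (1-p) + p/d
= (1 - 0.1400) + 0.1400/10
= 0.8600 + 0.0140
= 0.8740

0.8740


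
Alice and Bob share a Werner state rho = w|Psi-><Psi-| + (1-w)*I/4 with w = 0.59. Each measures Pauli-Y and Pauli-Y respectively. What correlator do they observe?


|Psi-> = (|01> - |10>)/sqrt(2)
For the pure Bell state, <Y_A Y_B> = -1 (Bell-state Pauli correlator).
The maximally-mixed part I/4 has tr(I/4 * P tensor P) = 0 for any traceless Pauli P.
So <Y_A Y_B>_rho = w * (-1) + (1 - w) * 0
= 0.59 * (-1)
= -0.5900

-0.5900


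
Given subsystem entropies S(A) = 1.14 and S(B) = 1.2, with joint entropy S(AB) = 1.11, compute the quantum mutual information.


I(A:B) = S(A) + S(B) - S(AB)
= 1.14 + 1.2 - 1.11
= 1.2300

1.2300


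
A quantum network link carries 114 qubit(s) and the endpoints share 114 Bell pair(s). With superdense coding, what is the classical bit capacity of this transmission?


Superdense coding allows 2 classical bits per shared entangled pair.
114 pair(s) -> 2 * 114 = 228 classical bits

228


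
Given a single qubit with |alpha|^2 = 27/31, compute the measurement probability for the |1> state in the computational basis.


|alpha|^2 = 27/31 = 0.8710
|beta|^2 = 1 - 27/31 = 4/31 = 0.1290
P(|1>) = |beta|^2 = 0.1290

0.1290


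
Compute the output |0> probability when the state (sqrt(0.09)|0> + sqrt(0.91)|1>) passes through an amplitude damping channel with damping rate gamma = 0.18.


For amplitude damping with parameter gamma on state sqrt(a)|0> + sqrt(b)|1>:
alpha^2 = 0.09, beta^2 = 0.91
P(|0>) = alpha^2 + gamma * beta^2
= 0.09 + 0.18 * 0.91
= 0.09 + 0.1638
= 0.2538

0.2538


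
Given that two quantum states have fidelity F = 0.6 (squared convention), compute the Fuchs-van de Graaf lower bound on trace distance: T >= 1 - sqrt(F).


Fuchs-van de Graaf (squared-fidelity convention): 1 - sqrt(F) <= T <= sqrt(1 - F).
Lower bound: T >= 1 - sqrt(F)
sqrt(F) = sqrt(0.6) = 0.7746
T >= 1 - 0.7746
T >= 0.2254

0.2254


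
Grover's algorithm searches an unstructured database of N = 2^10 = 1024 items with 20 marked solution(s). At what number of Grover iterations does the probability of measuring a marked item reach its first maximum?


After j Grover iterations the success probability is P(j) = sin^2((2j+1)*theta), where sin(theta) = sqrt(k/N).
N = 2^10 = 1024, k = 20
sin(theta) = sqrt(k/N) = 0.1397542486
theta = arcsin(sqrt(k/N)) = 0.1402132233 rad
P(j) reaches its first maximum when (2j+1)*theta is as close as possible to pi/2, i.e. j = round(pi/(4*theta) - 1/2).
pi/(4*theta) - 1/2 = 5.1015
(For comparison, the common estimate pi/4 * sqrt(N/k) = 5.6199; the exact maximiser is used here.)
Optimal iterations = 5

5


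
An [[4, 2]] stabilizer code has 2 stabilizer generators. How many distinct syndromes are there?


Each stabilizer generator gives a binary (+1 or -1) measurement outcome.
With 2 independent generators:
Total syndromes = 2^2
= 4

4


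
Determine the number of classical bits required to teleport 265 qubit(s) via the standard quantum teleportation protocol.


Quantum teleportation requires 2 classical bits per qubit teleported.
265 qubit(s) -> 2 * 265 = 530 classical bits

530


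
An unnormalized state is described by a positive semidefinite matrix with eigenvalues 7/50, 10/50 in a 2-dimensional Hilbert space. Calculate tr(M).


tr(M) = sum of eigenvalues
= 7/50 + 10/50
= 17/50
= 0.3400

0.3400


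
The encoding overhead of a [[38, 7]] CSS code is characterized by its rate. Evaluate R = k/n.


Code rate R = k/n
= 7/38
= 0.1842

0.1842


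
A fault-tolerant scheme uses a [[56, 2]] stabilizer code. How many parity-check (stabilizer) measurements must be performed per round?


For an [[n,k]] stabilizer code:
Number of stabilizer generators = n - k
= 56 - 2
= 54

54


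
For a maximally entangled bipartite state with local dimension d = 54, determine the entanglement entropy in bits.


For a maximally entangled state in d x d:
S = log2(d) = log2(54)
= 5.7549

5.7549


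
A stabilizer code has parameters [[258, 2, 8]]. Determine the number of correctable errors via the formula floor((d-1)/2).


Code parameters: [[258, 2, 8]], distance d = 8.
Number of correctable errors = floor((d-1)/2)
= floor((8 - 1)/2)
= floor(7/2)
= 3

3


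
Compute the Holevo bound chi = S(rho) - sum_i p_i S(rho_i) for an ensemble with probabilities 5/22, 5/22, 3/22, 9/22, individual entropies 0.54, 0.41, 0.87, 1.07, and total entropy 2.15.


chi = S(rho) - sum_i p_i * S(rho_i)
Weighted entropy = 5/22 * 0.54 + 5/22 * 0.41 + 3/22 * 0.87 + 9/22 * 1.07
= 0.7723
chi = 2.15 - 0.7723
= 1.3777

1.3777


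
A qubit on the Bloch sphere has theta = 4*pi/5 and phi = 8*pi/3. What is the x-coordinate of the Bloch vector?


theta = 2.5133, phi = 8.3776
r_x = sin(theta)*cos(phi) = 0.5878 * -0.5000
r_x = -0.2939

-0.2939


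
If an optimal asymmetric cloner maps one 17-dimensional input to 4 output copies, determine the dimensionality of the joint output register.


Output space = H^(tensor 4) where dim(H) = 17
dim = 17^4
= 289 (after 2 factors)
= 4913 (after 3 factors)
= 83521 (after 4 factors)
= 83521

83521


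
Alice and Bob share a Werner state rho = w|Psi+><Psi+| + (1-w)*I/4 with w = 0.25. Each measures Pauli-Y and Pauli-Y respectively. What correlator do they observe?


|Psi+> = (|01> + |10>)/sqrt(2)
For the pure Bell state, <Y_A Y_B> = +1 (Bell-state Pauli correlator).
The maximally-mixed part I/4 has tr(I/4 * P tensor P) = 0 for any traceless Pauli P.
So <Y_A Y_B>_rho = w * (+1) + (1 - w) * 0
= 0.25 * (+1)
= 0.2500

0.2500


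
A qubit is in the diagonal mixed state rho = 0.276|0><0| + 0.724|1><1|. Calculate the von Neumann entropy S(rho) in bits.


S = -p*log2(p) - (1-p)*log2(1-p)
p = 0.2760, 1-p = 0.7240
= -0.2760 * log2(0.2760) - 0.7240 * log2(0.7240)
= -(-0.5126) - (-0.3373)
= 0.8499

0.8499


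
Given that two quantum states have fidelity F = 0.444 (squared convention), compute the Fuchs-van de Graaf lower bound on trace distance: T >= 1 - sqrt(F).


Fuchs-van de Graaf (squared-fidelity convention): 1 - sqrt(F) <= T <= sqrt(1 - F).
Lower bound: T >= 1 - sqrt(F)
sqrt(F) = sqrt(0.444) = 0.6663
T >= 1 - 0.6663
T >= 0.3337

0.3337


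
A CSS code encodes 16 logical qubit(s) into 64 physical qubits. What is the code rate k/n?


Code rate R = k/n
= 16/64
= 0.2500

0.2500


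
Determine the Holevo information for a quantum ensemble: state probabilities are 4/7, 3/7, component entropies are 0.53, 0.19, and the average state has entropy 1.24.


chi = S(rho) - sum_i p_i * S(rho_i)
Weighted entropy = 4/7 * 0.53 + 3/7 * 0.19
= 0.3843
chi = 1.24 - 0.3843
= 0.8557

0.8557


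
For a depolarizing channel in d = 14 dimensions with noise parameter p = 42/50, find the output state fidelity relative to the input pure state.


F = (1-p) + p/d
= (1 - 0.8400) + 0.8400/14
= 0.1600 + 0.0600
= 0.2200

0.2200


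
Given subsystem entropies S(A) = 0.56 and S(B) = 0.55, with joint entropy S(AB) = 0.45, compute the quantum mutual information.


I(A:B) = S(A) + S(B) - S(AB)
= 0.56 + 0.55 - 0.45
= 0.6600

0.6600


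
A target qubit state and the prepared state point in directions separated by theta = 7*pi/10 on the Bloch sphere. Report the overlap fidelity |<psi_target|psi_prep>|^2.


For states separated by angle theta on Bloch sphere:
F = cos^2(theta/2)
theta = 7*pi/10 = 2.1991
theta/2 = 1.0996
cos(theta/2) = 0.4540
F = 0.2061

0.2061


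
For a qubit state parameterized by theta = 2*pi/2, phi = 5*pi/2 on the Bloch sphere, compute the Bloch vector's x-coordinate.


theta = 3.1416, phi = 7.8540
r_x = sin(theta)*cos(phi) = 0.0000 * 0.0000
r_x = 0.0000

0.0000


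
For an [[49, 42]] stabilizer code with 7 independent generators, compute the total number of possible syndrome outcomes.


Each stabilizer generator gives a binary (+1 or -1) measurement outcome.
With 7 independent generators:
Total syndromes = 2^7
= 128

128


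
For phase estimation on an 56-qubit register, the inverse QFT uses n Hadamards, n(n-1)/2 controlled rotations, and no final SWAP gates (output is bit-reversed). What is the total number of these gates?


Hadamard gates: 56
Controlled rotations: n*(n-1)/2 = 56*55/2 = 1540
SWAP gates: 0 (omitted)
Total = 56 + 1540
= 1596

1596


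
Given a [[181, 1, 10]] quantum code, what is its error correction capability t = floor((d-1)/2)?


Code parameters: [[181, 1, 10]], distance d = 10.
Number of correctable errors = floor((d-1)/2)
= floor((10 - 1)/2)
= floor(9/2)
= 4

4


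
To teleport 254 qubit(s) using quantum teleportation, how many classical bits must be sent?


Quantum teleportation requires 2 classical bits per qubit teleported.
254 qubit(s) -> 2 * 254 = 508 classical bits

508


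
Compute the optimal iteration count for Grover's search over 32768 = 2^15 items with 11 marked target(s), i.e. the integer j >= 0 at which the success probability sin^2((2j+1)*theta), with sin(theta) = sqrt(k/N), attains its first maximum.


After j Grover iterations the success probability is P(j) = sin^2((2j+1)*theta), where sin(theta) = sqrt(k/N).
N = 2^15 = 32768, k = 11
sin(theta) = sqrt(k/N) = 0.01832193656
theta = arcsin(sqrt(k/N)) = 0.01832296181 rad
P(j) reaches its first maximum when (2j+1)*theta is as close as possible to pi/2, i.e. j = round(pi/(4*theta) - 1/2).
pi/(4*theta) - 1/2 = 42.3641
(For comparison, the common estimate pi/4 * sqrt(N/k) = 42.8665; the exact maximiser is used here.)
Optimal iterations = 42

42


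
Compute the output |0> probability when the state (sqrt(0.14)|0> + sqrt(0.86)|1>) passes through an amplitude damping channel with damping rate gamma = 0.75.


For amplitude damping with parameter gamma on state sqrt(a)|0> + sqrt(b)|1>:
alpha^2 = 0.14, beta^2 = 0.86
P(|0>) = alpha^2 + gamma * beta^2
= 0.14 + 0.75 * 0.86
= 0.14 + 0.6450
= 0.7850

0.7850


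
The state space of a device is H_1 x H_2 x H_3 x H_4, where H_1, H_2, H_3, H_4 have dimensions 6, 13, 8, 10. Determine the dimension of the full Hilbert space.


dim(H_1 x H_2 x H_3 x H_4) = 6 * 13 * 8 * 10
= 78 * 8 * 10
= 624 * 10
= 6240

6240


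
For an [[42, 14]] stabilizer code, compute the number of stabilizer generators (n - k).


For an [[n,k]] stabilizer code:
Number of stabilizer generators = n - k
= 42 - 14
= 28

28


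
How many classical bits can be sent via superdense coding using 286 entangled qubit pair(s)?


Superdense coding allows 2 classical bits per shared entangled pair.
286 pair(s) -> 2 * 286 = 572 classical bits

572


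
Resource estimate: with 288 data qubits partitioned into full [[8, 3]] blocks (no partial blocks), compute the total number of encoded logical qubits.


Each code block uses 8 physical qubits for 3 logical qubit(s).
Number of complete blocks = floor(288 / 8) = 36
Logical qubits = 36 * 3
= 108

108


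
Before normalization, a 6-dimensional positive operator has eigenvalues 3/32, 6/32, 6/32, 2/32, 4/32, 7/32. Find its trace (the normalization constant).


tr(M) = sum of eigenvalues
= 3/32 + 6/32 + 6/32 + 2/32 + 4/32 + 7/32
= 28/32
= 0.8750

0.8750


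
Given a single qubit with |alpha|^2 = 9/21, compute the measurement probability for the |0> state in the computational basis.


|alpha|^2 = 9/21 = 0.4286
|beta|^2 = 1 - 9/21 = 12/21 = 0.5714
P(|0>) = |alpha|^2 = 0.4286

0.4286


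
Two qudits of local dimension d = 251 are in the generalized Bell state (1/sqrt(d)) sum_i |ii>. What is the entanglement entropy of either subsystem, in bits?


For a maximally entangled state in d x d:
S = log2(d) = log2(251)
= 7.9715

7.9715


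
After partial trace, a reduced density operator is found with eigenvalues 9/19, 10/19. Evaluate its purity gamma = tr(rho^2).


tr(rho^2) = sum of eigenvalues squared
= (9/19)^2 + (10/19)^2
= (81 + 100) / 361
= 181/361
= 0.5014

0.5014


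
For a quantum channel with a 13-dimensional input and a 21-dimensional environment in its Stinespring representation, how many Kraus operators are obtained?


Tracing out the environment in an orthonormal basis {|i>_E} gives Kraus operators K_i = <i|_E U |0>_E.
Number of Kraus operators = dim(H_env) = d_env
= 21

21


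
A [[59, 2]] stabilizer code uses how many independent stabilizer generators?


For an [[n,k]] stabilizer code:
Number of stabilizer generators = n - k
= 59 - 2
= 57

57


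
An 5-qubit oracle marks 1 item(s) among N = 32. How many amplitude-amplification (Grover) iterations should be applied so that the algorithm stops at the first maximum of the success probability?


After j Grover iterations the success probability is P(j) = sin^2((2j+1)*theta), where sin(theta) = sqrt(k/N).
N = 2^5 = 32, k = 1
sin(theta) = sqrt(k/N) = 0.1767766953
theta = arcsin(sqrt(k/N)) = 0.1777106008 rad
P(j) reaches its first maximum when (2j+1)*theta is as close as possible to pi/2, i.e. j = round(pi/(4*theta) - 1/2).
pi/(4*theta) - 1/2 = 3.9195
(For comparison, the common estimate pi/4 * sqrt(N/k) = 4.4429; the exact maximiser is used here.)
Optimal iterations = 4

4


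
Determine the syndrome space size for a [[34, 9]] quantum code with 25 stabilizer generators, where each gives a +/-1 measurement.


Each stabilizer generator gives a binary (+1 or -1) measurement outcome.
With 25 independent generators:
Total syndromes = 2^25
= 33554432

33554432


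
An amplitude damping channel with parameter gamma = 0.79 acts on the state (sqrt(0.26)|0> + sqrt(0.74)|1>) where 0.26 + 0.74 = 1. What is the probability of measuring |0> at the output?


For amplitude damping with parameter gamma on state sqrt(a)|0> + sqrt(b)|1>:
alpha^2 = 0.26, beta^2 = 0.74
P(|0>) = alpha^2 + gamma * beta^2
= 0.26 + 0.79 * 0.74
= 0.26 + 0.5846
= 0.8446

0.8446


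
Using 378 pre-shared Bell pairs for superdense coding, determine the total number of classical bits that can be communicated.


Superdense coding allows 2 classical bits per shared entangled pair.
378 pair(s) -> 2 * 378 = 756 classical bits

756


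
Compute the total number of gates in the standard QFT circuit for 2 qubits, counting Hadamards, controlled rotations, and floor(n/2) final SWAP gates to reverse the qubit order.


Hadamard gates: 2
Controlled rotations: n*(n-1)/2 = 2*1/2 = 1
SWAP gates: floor(n/2) = floor(2/2) = 1
Total = 2 + 1 + 1
= 4

4


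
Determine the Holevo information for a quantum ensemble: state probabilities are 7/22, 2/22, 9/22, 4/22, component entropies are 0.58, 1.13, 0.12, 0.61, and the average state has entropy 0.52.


chi = S(rho) - sum_i p_i * S(rho_i)
Weighted entropy = 7/22 * 0.58 + 2/22 * 1.13 + 9/22 * 0.12 + 4/22 * 0.61
= 0.4473
chi = 0.52 - 0.4473
= 0.0727

0.0727


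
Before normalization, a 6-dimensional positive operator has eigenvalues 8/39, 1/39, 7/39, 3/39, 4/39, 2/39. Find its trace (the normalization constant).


tr(M) = sum of eigenvalues
= 8/39 + 1/39 + 7/39 + 3/39 + 4/39 + 2/39
= 25/39
= 0.6410

0.6410


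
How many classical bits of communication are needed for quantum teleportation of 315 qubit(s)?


Quantum teleportation requires 2 classical bits per qubit teleported.
315 qubit(s) -> 2 * 315 = 630 classical bits

630


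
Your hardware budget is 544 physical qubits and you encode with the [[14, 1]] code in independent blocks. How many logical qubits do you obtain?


Each code block uses 14 physical qubits for 1 logical qubit(s).
Number of complete blocks = floor(544 / 14) = 38
Logical qubits = 38 * 1
= 38

38


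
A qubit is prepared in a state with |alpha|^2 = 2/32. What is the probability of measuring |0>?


|alpha|^2 = 2/32 = 0.0625
|beta|^2 = 1 - 2/32 = 30/32 = 0.9375
P(|0>) = |alpha|^2 = 0.0625

0.0625


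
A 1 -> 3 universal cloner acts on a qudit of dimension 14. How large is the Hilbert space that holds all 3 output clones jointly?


Output space = H^(tensor 3) where dim(H) = 14
dim = 14^3
= 196 (after 2 factors)
= 2744 (after 3 factors)
= 2744

2744


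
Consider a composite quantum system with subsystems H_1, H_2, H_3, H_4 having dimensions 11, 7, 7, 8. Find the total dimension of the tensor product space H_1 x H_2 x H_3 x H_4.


dim(H_1 x H_2 x H_3 x H_4) = 11 * 7 * 7 * 8
= 77 * 7 * 8
= 539 * 8
= 4312

4312


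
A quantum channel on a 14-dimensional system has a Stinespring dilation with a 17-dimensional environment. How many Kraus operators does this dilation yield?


Tracing out the environment in an orthonormal basis {|i>_E} gives Kraus operators K_i = <i|_E U |0>_E.
Number of Kraus operators = dim(H_env) = d_env
= 17

17


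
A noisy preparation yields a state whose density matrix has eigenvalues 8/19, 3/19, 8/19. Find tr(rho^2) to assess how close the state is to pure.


tr(rho^2) = sum of eigenvalues squared
= (8/19)^2 + (3/19)^2 + (8/19)^2
= (64 + 9 + 64) / 361
= 137/361
= 0.3795

0.3795


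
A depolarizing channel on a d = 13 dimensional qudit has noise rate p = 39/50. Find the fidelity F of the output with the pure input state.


F = (1-p) + p/d
= (1 - 0.7800) + 0.7800/13
= 0.2200 + 0.0600
= 0.2800

0.2800


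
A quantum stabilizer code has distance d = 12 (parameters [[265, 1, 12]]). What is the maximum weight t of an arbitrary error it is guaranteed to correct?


Code parameters: [[265, 1, 12]], distance d = 12.
Number of correctable errors = floor((d-1)/2)
= floor((12 - 1)/2)
= floor(11/2)
= 5

5


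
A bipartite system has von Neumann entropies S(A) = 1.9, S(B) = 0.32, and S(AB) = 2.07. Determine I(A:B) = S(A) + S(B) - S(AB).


I(A:B) = S(A) + S(B) - S(AB)
= 1.9 + 0.32 - 2.07
= 0.1500

0.1500


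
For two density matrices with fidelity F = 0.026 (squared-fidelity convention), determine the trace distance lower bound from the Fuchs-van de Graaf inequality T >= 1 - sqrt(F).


Fuchs-van de Graaf (squared-fidelity convention): 1 - sqrt(F) <= T <= sqrt(1 - F).
Lower bound: T >= 1 - sqrt(F)
sqrt(F) = sqrt(0.026) = 0.1612
T >= 1 - 0.1612
T >= 0.8388

0.8388


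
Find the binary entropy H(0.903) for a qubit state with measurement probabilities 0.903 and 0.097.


S = -p*log2(p) - (1-p)*log2(1-p)
p = 0.9030, 1-p = 0.0970
= -0.9030 * log2(0.9030) - 0.0970 * log2(0.0970)
= -(-0.1329) - (-0.3265)
= 0.4594

0.4594


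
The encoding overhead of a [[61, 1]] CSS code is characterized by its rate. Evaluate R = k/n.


Code rate R = k/n
= 1/61
= 0.0164

0.0164


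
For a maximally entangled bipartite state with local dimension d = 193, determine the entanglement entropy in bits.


For a maximally entangled state in d x d:
S = log2(d) = log2(193)
= 7.5925

7.5925


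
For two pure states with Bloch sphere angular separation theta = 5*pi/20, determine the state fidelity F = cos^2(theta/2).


For states separated by angle theta on Bloch sphere:
F = cos^2(theta/2)
theta = 5*pi/20 = 0.7854
theta/2 = 0.3927
cos(theta/2) = 0.9239
F = 0.8536

0.8536


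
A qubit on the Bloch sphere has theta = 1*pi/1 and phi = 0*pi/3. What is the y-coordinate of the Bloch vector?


theta = 3.1416, phi = 0.0000
r_y = sin(theta)*sin(phi) = 0.0000 * 0.0000
r_y = 0.0000

0.0000


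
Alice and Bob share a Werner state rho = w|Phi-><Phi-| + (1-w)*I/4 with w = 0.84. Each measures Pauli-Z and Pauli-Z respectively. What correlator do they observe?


|Phi-> = (|00> - |11>)/sqrt(2)
For the pure Bell state, <Z_A Z_B> = +1 (Bell-state Pauli correlator).
The maximally-mixed part I/4 has tr(I/4 * P tensor P) = 0 for any traceless Pauli P.
So <Z_A Z_B>_rho = w * (+1) + (1 - w) * 0
= 0.84 * (+1)
= 0.8400

0.8400


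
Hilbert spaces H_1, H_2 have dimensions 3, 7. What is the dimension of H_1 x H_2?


dim(H_1 x H_2) = 3 * 7
= 21

21


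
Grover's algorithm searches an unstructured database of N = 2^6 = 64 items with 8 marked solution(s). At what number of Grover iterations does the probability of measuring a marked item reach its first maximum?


After j Grover iterations the success probability is P(j) = sin^2((2j+1)*theta), where sin(theta) = sqrt(k/N).
N = 2^6 = 64, k = 8
sin(theta) = sqrt(k/N) = 0.3535533906
theta = arcsin(sqrt(k/N)) = 0.3613671239 rad
P(j) reaches its first maximum when (2j+1)*theta is as close as possible to pi/2, i.e. j = round(pi/(4*theta) - 1/2).
pi/(4*theta) - 1/2 = 1.6734
(For comparison, the common estimate pi/4 * sqrt(N/k) = 2.2214; the exact maximiser is used here.)
Optimal iterations = 2

2


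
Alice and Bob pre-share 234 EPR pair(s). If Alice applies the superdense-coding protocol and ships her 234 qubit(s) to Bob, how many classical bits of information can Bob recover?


Superdense coding allows 2 classical bits per shared entangled pair.
234 pair(s) -> 2 * 234 = 468 classical bits

468


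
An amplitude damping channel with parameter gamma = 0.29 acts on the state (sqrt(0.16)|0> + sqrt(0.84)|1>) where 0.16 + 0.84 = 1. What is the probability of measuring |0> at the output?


For amplitude damping with parameter gamma on state sqrt(a)|0> + sqrt(b)|1>:
alpha^2 = 0.16, beta^2 = 0.84
P(|0>) = alpha^2 + gamma * beta^2
= 0.16 + 0.29 * 0.84
= 0.16 + 0.2436
= 0.4036

0.4036


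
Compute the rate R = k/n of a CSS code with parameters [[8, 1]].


Code rate R = k/n
= 1/8
= 0.1250

0.1250


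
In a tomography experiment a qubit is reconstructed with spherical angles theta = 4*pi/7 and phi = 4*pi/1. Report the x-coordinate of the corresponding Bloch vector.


theta = 1.7952, phi = 12.5664
r_x = sin(theta)*cos(phi) = 0.9749 * 1.0000
r_x = 0.9749

0.9749


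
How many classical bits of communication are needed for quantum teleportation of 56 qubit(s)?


Quantum teleportation requires 2 classical bits per qubit teleported.
56 qubit(s) -> 2 * 56 = 112 classical bits

112


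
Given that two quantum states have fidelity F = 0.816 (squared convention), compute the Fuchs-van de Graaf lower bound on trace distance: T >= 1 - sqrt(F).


Fuchs-van de Graaf (squared-fidelity convention): 1 - sqrt(F) <= T <= sqrt(1 - F).
Lower bound: T >= 1 - sqrt(F)
sqrt(F) = sqrt(0.816) = 0.9033
T >= 1 - 0.9033
T >= 0.0967

0.0967


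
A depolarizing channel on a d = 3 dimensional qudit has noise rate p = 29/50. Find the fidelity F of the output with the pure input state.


F = (1-p) + p/d
= (1 - 0.5800) + 0.5800/3
= 0.4200 + 0.1933
= 0.6133

0.6133


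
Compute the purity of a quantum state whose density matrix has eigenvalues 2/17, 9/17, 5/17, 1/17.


tr(rho^2) = sum of eigenvalues squared
= (2/17)^2 + (9/17)^2 + (5/17)^2 + (1/17)^2
= (4 + 81 + 25 + 1) / 289
= 111/289
= 0.3841

0.3841


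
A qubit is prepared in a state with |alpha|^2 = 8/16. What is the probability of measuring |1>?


|alpha|^2 = 8/16 = 0.5000
|beta|^2 = 1 - 8/16 = 8/16 = 0.5000
P(|1>) = |beta|^2 = 0.5000

0.5000


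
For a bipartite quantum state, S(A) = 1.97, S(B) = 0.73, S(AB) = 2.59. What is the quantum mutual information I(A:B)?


I(A:B) = S(A) + S(B) - S(AB)
= 1.97 + 0.73 - 2.59
= 0.1100

0.1100


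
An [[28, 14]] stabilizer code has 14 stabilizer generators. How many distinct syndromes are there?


Each stabilizer generator gives a binary (+1 or -1) measurement outcome.
With 14 independent generators:
Total syndromes = 2^14
= 16384

16384


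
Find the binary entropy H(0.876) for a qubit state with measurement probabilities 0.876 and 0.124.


S = -p*log2(p) - (1-p)*log2(1-p)
p = 0.8760, 1-p = 0.1240
= -0.8760 * log2(0.8760) - 0.1240 * log2(0.1240)
= -(-0.1673) - (-0.3734)
= 0.5408

0.5408


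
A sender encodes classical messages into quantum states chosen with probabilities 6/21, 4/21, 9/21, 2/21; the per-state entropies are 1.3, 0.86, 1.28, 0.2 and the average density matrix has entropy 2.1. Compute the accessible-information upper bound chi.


chi = S(rho) - sum_i p_i * S(rho_i)
Weighted entropy = 6/21 * 1.3 + 4/21 * 0.86 + 9/21 * 1.28 + 2/21 * 0.2
= 1.1029
chi = 2.1 - 1.1029
= 0.9971

0.9971


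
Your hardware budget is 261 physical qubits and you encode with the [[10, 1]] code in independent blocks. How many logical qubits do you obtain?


Each code block uses 10 physical qubits for 1 logical qubit(s).
Number of complete blocks = floor(261 / 10) = 26
Logical qubits = 26 * 1
= 26

26


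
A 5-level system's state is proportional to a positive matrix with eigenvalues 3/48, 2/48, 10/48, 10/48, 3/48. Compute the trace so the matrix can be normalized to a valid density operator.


tr(M) = sum of eigenvalues
= 3/48 + 2/48 + 10/48 + 10/48 + 3/48
= 28/48
= 0.5833

0.5833


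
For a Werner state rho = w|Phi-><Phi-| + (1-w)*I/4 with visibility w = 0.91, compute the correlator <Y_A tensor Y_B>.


|Phi-> = (|00> - |11>)/sqrt(2)
For the pure Bell state, <Y_A Y_B> = +1 (Bell-state Pauli correlator).
The maximally-mixed part I/4 has tr(I/4 * P tensor P) = 0 for any traceless Pauli P.
So <Y_A Y_B>_rho = w * (+1) + (1 - w) * 0
= 0.91 * (+1)
= 0.9100

0.9100


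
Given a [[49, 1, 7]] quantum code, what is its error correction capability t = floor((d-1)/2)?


Code parameters: [[49, 1, 7]], distance d = 7.
Number of correctable errors = floor((d-1)/2)
= floor((7 - 1)/2)
= floor(6/2)
= 3

3


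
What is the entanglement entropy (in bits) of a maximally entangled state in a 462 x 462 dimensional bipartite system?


For a maximally entangled state in d x d:
S = log2(d) = log2(462)
= 8.8517

8.8517


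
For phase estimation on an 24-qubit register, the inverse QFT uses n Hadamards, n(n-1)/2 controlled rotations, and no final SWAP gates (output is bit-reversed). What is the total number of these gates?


Hadamard gates: 24
Controlled rotations: n*(n-1)/2 = 24*23/2 = 276
SWAP gates: 0 (omitted)
Total = 24 + 276
= 300

300


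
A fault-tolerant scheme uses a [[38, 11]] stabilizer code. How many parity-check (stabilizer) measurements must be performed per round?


For an [[n,k]] stabilizer code:
Number of stabilizer generators = n - k
= 38 - 11
= 27

27


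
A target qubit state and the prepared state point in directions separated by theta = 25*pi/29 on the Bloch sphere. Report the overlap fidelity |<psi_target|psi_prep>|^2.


For states separated by angle theta on Bloch sphere:
F = cos^2(theta/2)
theta = 25*pi/29 = 2.7083
theta/2 = 1.3541
cos(theta/2) = 0.2150
F = 0.0462

0.0462


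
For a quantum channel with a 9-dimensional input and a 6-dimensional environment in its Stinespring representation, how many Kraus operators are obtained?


Tracing out the environment in an orthonormal basis {|i>_E} gives Kraus operators K_i = <i|_E U |0>_E.
Number of Kraus operators = dim(H_env) = d_env
= 6

6


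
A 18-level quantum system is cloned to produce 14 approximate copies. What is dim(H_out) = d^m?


Output space = H^(tensor 14) where dim(H) = 18
dim = 18^14
= 324 (after 2 factors)
= 5832 (after 3 factors)
= 104976 (after 4 factors)
= 1889568 (after 5 factors)
= 34012224 (after 6 factors)
= 612220032 (after 7 factors)
= 11019960576 (after 8 factors)
= 198359290368 (after 9 factors)
= 3570467226624 (after 10 factors)
= 64268410079232 (after 11 factors)
= 1156831381426176 (after 12 factors)
= 20822964865671168 (after 13 factors)
= 374813367582081024 (after 14 factors)
= 374813367582081024

374813367582081024


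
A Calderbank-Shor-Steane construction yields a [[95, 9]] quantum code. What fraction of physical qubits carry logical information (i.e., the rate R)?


Code rate R = k/n
= 9/95
= 0.0947

0.0947


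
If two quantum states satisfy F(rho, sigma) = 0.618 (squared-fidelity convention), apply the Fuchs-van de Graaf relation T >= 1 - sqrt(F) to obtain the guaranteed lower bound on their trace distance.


Fuchs-van de Graaf (squared-fidelity convention): 1 - sqrt(F) <= T <= sqrt(1 - F).
Lower bound: T >= 1 - sqrt(F)
sqrt(F) = sqrt(0.618) = 0.7861
T >= 1 - 0.7861
T >= 0.2139

0.2139


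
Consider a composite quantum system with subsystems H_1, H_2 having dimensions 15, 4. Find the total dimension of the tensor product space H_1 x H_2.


dim(H_1 x H_2) = 15 * 4
= 60

60


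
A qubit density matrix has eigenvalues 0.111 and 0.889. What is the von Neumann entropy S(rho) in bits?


S = -p*log2(p) - (1-p)*log2(1-p)
p = 0.1110, 1-p = 0.8890
= -0.1110 * log2(0.1110) - 0.8890 * log2(0.8890)
= -(-0.3520) - (-0.1509)
= 0.5029

0.5029


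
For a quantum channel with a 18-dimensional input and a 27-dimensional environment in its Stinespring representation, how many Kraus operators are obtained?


Tracing out the environment in an orthonormal basis {|i>_E} gives Kraus operators K_i = <i|_E U |0>_E.
Number of Kraus operators = dim(H_env) = d_env
= 27

27


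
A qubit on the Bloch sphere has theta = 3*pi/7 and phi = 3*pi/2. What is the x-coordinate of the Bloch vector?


theta = 1.3464, phi = 4.7124
r_x = sin(theta)*cos(phi) = 0.9749 * 0.0000
r_x = 0.0000

0.0000


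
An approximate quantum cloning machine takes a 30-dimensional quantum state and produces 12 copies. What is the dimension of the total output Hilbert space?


Output space = H^(tensor 12) where dim(H) = 30
dim = 30^12
= 900 (after 2 factors)
= 27000 (after 3 factors)
= 810000 (after 4 factors)
= 24300000 (after 5 factors)
= 729000000 (after 6 factors)
= 21870000000 (after 7 factors)
= 656100000000 (after 8 factors)
= 19683000000000 (after 9 factors)
= 590490000000000 (after 10 factors)
= 17714700000000000 (after 11 factors)
= 531441000000000000 (after 12 factors)
= 531441000000000000

531441000000000000


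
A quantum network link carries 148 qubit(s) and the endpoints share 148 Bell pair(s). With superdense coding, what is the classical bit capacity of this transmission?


Superdense coding allows 2 classical bits per shared entangled pair.
148 pair(s) -> 2 * 148 = 296 classical bits

296


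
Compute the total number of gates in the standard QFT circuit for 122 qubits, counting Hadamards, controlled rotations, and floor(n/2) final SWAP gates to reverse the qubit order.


Hadamard gates: 122
Controlled rotations: n*(n-1)/2 = 122*121/2 = 7381
SWAP gates: floor(n/2) = floor(122/2) = 61
Total = 122 + 7381 + 61
= 7564

7564


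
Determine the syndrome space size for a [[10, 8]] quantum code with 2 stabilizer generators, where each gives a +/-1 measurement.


Each stabilizer generator gives a binary (+1 or -1) measurement outcome.
With 2 independent generators:
Total syndromes = 2^2
= 4

4


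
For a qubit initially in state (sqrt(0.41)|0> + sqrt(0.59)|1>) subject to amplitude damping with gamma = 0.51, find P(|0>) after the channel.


For amplitude damping with parameter gamma on state sqrt(a)|0> + sqrt(b)|1>:
alpha^2 = 0.41, beta^2 = 0.59
P(|0>) = alpha^2 + gamma * beta^2
= 0.41 + 0.51 * 0.59
= 0.41 + 0.3009
= 0.7109

0.7109


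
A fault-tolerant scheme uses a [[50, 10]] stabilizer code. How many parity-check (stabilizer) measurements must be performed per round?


For an [[n,k]] stabilizer code:
Number of stabilizer generators = n - k
= 50 - 10
= 40

40


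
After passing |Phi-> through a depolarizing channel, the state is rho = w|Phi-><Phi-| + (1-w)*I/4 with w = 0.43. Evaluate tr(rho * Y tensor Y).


|Phi-> = (|00> - |11>)/sqrt(2)
For the pure Bell state, <Y_A Y_B> = +1 (Bell-state Pauli correlator).
The maximally-mixed part I/4 has tr(I/4 * P tensor P) = 0 for any traceless Pauli P.
So <Y_A Y_B>_rho = w * (+1) + (1 - w) * 0
= 0.43 * (+1)
= 0.4300

0.4300


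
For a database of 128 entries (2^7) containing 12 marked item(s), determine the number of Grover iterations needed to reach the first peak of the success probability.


After j Grover iterations the success probability is P(j) = sin^2((2j+1)*theta), where sin(theta) = sqrt(k/N).
N = 2^7 = 128, k = 12
sin(theta) = sqrt(k/N) = 0.3061862178
theta = arcsin(sqrt(k/N)) = 0.3111842443 rad
P(j) reaches its first maximum when (2j+1)*theta is as close as possible to pi/2, i.e. j = round(pi/(4*theta) - 1/2).
pi/(4*theta) - 1/2 = 2.0239
(For comparison, the common estimate pi/4 * sqrt(N/k) = 2.5651; the exact maximiser is used here.)
Optimal iterations = 2

2


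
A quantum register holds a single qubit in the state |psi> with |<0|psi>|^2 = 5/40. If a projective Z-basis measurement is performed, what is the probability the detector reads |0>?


|alpha|^2 = 5/40 = 0.1250
|beta|^2 = 1 - 5/40 = 35/40 = 0.8750
P(|0>) = |alpha|^2 = 0.1250

0.1250


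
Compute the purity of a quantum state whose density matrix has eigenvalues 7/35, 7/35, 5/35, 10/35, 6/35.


tr(rho^2) = sum of eigenvalues squared
= (7/35)^2 + (7/35)^2 + (5/35)^2 + (10/35)^2 + (6/35)^2
= (49 + 49 + 25 + 100 + 36) / 1225
= 259/1225
= 0.2114

0.2114


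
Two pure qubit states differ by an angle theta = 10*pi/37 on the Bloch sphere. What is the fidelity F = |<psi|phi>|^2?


For states separated by angle theta on Bloch sphere:
F = cos^2(theta/2)
theta = 10*pi/37 = 0.8491
theta/2 = 0.4245
cos(theta/2) = 0.9112
F = 0.8303

0.8303


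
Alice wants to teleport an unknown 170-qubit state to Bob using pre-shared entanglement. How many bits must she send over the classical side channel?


Quantum teleportation requires 2 classical bits per qubit teleported.
170 qubit(s) -> 2 * 170 = 340 classical bits

340


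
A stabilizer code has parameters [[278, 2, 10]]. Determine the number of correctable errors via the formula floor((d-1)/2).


Code parameters: [[278, 2, 10]], distance d = 10.
Number of correctable errors = floor((d-1)/2)
= floor((10 - 1)/2)
= floor(9/2)
= 4

4


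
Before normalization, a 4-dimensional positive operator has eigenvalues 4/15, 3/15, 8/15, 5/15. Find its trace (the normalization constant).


tr(M) = sum of eigenvalues
= 4/15 + 3/15 + 8/15 + 5/15
= 20/15
= 1.3333

1.3333


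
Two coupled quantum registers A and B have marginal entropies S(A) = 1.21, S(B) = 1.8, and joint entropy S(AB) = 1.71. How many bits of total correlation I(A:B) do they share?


I(A:B) = S(A) + S(B) - S(AB)
= 1.21 + 1.8 - 1.71
= 1.3000

1.3000


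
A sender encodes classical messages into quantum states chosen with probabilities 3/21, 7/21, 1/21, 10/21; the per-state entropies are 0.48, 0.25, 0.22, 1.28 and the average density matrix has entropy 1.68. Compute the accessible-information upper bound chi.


chi = S(rho) - sum_i p_i * S(rho_i)
Weighted entropy = 3/21 * 0.48 + 7/21 * 0.25 + 1/21 * 0.22 + 10/21 * 1.28
= 0.7719
chi = 1.68 - 0.7719
= 0.9081

0.9081


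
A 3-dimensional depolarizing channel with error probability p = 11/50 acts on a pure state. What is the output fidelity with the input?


F = (1-p) + p/d
= (1 - 0.2200) + 0.2200/3
= 0.7800 + 0.0733
= 0.8533

0.8533


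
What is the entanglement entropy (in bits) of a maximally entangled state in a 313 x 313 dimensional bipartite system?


For a maximally entangled state in d x d:
S = log2(d) = log2(313)
= 8.2900

8.2900


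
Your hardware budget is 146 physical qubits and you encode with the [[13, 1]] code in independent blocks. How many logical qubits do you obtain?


Each code block uses 13 physical qubits for 1 logical qubit(s).
Number of complete blocks = floor(146 / 13) = 11
Logical qubits = 11 * 1
= 11

11


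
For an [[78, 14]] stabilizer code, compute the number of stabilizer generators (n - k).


For an [[n,k]] stabilizer code:
Number of stabilizer generators = n - k
= 78 - 14
= 64

64


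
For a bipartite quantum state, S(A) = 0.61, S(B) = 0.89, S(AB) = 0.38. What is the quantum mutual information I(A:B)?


I(A:B) = S(A) + S(B) - S(AB)
= 0.61 + 0.89 - 0.38
= 1.1200

1.1200


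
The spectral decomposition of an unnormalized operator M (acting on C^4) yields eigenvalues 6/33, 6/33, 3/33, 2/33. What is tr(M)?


tr(M) = sum of eigenvalues
= 6/33 + 6/33 + 3/33 + 2/33
= 17/33
= 0.5152

0.5152


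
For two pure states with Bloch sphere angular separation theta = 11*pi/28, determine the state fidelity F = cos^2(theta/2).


For states separated by angle theta on Bloch sphere:
F = cos^2(theta/2)
theta = 11*pi/28 = 1.2342
theta/2 = 0.6171
cos(theta/2) = 0.8156
F = 0.6651

0.6651


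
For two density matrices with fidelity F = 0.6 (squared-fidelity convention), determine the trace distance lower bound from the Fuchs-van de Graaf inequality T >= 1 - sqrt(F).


Fuchs-van de Graaf (squared-fidelity convention): 1 - sqrt(F) <= T <= sqrt(1 - F).
Lower bound: T >= 1 - sqrt(F)
sqrt(F) = sqrt(0.6) = 0.7746
T >= 1 - 0.7746
T >= 0.2254

0.2254


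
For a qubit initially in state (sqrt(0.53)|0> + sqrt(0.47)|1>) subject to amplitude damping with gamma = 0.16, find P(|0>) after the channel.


For amplitude damping with parameter gamma on state sqrt(a)|0> + sqrt(b)|1>:
alpha^2 = 0.53, beta^2 = 0.47
P(|0>) = alpha^2 + gamma * beta^2
= 0.53 + 0.16 * 0.47
= 0.53 + 0.0752
= 0.6052

0.6052


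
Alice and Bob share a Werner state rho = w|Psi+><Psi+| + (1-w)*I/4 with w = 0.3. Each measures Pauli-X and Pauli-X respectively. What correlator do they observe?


|Psi+> = (|01> + |10>)/sqrt(2)
For the pure Bell state, <X_A X_B> = +1 (Bell-state Pauli correlator).
The maximally-mixed part I/4 has tr(I/4 * P tensor P) = 0 for any traceless Pauli P.
So <X_A X_B>_rho = w * (+1) + (1 - w) * 0
= 0.3 * (+1)
= 0.3000

0.3000


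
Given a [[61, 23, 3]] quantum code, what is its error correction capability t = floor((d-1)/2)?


Code parameters: [[61, 23, 3]], distance d = 3.
Number of correctable errors = floor((d-1)/2)
= floor((3 - 1)/2)
= floor(2/2)
= 1

1


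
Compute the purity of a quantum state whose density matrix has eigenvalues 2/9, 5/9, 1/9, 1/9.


tr(rho^2) = sum of eigenvalues squared
= (2/9)^2 + (5/9)^2 + (1/9)^2 + (1/9)^2
= (4 + 25 + 1 + 1) / 81
= 31/81
= 0.3827

0.3827
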